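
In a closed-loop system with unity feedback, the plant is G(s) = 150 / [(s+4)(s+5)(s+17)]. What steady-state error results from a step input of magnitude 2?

68/49

System type = 0 (no poles at s=0).
K_p = lim_{s→0} G(s) = 150 / (4·5·17) = 15/34.
e_ss = 2/(1 + K_p) = 2/(49/34) = 68/49.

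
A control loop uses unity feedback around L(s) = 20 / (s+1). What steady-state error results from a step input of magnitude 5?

5/21

L(s) has no factors of s in the denominator, so the system is type 0.
K_p = lim_{s→0} L(s) = 20 / (1) = 20.
e_ss = 5/(1 + K_p) = 5/21.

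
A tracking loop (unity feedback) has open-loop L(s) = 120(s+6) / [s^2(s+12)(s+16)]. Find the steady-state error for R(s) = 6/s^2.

L(s) has two factors of s in the denominator, so the system is type 2.
A type-2 system has K_v = ∞, so it tracks a ramp input with zero steady-state error.

0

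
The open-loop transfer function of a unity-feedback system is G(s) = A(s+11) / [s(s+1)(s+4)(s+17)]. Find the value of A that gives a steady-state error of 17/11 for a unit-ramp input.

One free integrator in G(s): this is a type 1 system.
K_v = lim_{s→0} s·G(s) = A·11 / (1·4·17) = (11/68)·A.
e_ss = 1/K_v = 17/11 ⇒ K_v = 11/17 ⇒ A = (11/17)/(11/68) = 4.

4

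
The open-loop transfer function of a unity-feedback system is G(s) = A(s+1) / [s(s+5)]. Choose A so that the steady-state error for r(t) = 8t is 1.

40

System type = 1 (one pole at s=0).
K_v = lim_{s→0} s·G(s) = A·1 / (5) = 0.2·A.
e_ss = 8/K_v = 1 ⇒ K_v = 8 ⇒ A = 8/0.2 = 40.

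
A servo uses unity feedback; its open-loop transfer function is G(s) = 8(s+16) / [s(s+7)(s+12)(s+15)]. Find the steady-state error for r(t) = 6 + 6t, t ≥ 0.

System type = 1 (one pole at s=0). By superposition:
  • 6: tracked with zero error.
  • 6t: e_ss = 6/K_v with K_v=32/315 → 59.0625.
Total e_ss = 59.0625.

59.0625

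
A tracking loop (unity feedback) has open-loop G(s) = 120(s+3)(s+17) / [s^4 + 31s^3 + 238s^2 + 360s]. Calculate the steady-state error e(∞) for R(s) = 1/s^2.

1/17

Factoring s from the denominator leaves a polynomial with constant term 360, so the system is type 1.
K_v = lim_{s→0} s·G(s) = 120·3·17 / 360 = 17.
e_ss = 1/K_v = 1/17.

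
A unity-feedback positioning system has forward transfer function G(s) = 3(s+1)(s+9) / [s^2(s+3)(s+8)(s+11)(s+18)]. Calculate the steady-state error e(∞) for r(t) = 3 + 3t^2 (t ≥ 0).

1056

System type = 2 (two poles at s=0). Treating each term separately:
  • 3: tracked with zero error.
  • 3t^2: e_ss = 6/K_a with K_a=1/176 → 1056.
Total e_ss = 1056.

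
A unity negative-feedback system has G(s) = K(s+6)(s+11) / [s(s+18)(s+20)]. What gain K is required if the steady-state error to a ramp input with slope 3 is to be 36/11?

G(s) has one factor of s in the denominator, so the system is type 1.
K_v = lim_{s→0} s·G(s) = K·6·11 / (18·20) = (11/60)·K.
e_ss = 3/K_v = 36/11 ⇒ K_v = 11/12 ⇒ K = (11/12)/(11/60) = 5.

5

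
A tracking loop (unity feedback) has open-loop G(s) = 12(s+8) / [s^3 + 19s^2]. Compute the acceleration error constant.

96/19

Lowest-order denominator term is 19s^2, so the open loop has 2 poles at the origin → type 2 system.
K_a = lim_{s→0} s^2·G(s) = 12·8 / 19 = 96/19.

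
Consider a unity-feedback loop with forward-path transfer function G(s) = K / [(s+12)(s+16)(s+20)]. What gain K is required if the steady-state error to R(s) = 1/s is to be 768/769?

No free integrators in G(s): this is a type 0 system.
K_p = lim_{s→0} G(s) = K / (12·16·20) = (1/3840)·K.
e_ss = 1/(1 + K_p) = 768/769 ⇒ 1 + (1/3840)·K = 769/768 ⇒ K = 5.

5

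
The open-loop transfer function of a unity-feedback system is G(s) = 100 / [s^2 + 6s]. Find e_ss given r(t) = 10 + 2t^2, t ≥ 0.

infinity

The denominator has no term below 6s — 1 pole at s=0, type 1. Taking each input component in turn:
  • 10: tracked with zero error.
  • 2t^2: a type-1 system cannot track it, e_ss → ∞.
The unbounded component dominates.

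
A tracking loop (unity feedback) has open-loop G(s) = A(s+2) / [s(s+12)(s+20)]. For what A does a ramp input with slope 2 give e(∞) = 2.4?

G(s) has one factor of s in the denominator, so the system is type 1.
K_v = lim_{s→0} s·G(s) = A·2 / (12·20) = (1/120)·A.
e_ss = 2/K_v = 2.4 ⇒ K_v = 5/6 ⇒ A = (5/6)/(1/120) = 100.

100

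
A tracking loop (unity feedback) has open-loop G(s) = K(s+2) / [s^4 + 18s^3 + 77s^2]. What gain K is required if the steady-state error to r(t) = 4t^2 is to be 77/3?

12

Lowest-order denominator term is 77s^2, so the open loop has 2 poles at the origin → type 2 system.
K_a = lim_{s→0} s^2·G(s) = K·2 / 77 = (2/77)·K.
e_ss = 8/K_a = 77/3 ⇒ K_a = 24/77 ⇒ K = (24/77)/(2/77) = 12.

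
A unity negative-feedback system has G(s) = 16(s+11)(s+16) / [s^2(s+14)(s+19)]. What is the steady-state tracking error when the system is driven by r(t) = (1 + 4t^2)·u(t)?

G(s) has two factors of s in the denominator, so the system is type 2. By superposition:
  • 1: tracked with zero error.
  • 4t^2: e_ss = 8/K_a with K_a=1408/133 → 133/176.
Total e_ss = 133/176.

133/176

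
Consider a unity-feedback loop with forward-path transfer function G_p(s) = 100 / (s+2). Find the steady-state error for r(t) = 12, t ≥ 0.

System type = 0 (no poles at s=0).
K_p = lim_{s→0} G_p(s) = 100 / (2) = 50.
e_ss = 12/(1 + K_p) = 12/51 = 4/17.

4/17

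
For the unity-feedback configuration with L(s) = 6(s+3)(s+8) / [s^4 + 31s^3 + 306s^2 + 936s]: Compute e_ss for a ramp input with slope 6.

Factoring s from the denominator leaves a polynomial with constant term 936, so the system is type 1.
K_v = lim_{s→0} s·L(s) = 6·3·8 / 936 = 2/13.
e_ss = 6/K_v = 6/(2/13) = 39.

39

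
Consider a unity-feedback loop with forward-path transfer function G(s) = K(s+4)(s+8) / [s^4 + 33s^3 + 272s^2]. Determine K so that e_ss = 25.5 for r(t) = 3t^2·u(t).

Factoring s^2 from the denominator leaves a polynomial with constant term 272, so the system is type 2.
K_a = lim_{s→0} s^2·G(s) = K·4·8 / 272 = (2/17)·K.
e_ss = 6/K_a = 25.5 ⇒ K_a = 4/17 ⇒ K = (4/17)/(2/17) = 2.

2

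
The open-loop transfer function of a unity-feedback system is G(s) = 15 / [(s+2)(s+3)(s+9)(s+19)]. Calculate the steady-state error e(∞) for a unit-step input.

G(s) has no factors of s in the denominator, so the system is type 0.
K_p = lim_{s→0} G(s) = 15 / (2·3·9·19) = 5/342.
e_ss = 1/(1 + K_p) = 1/(347/342) = 342/347.

342/347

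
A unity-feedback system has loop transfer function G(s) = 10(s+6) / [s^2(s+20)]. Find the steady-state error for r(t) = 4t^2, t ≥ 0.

8/3

G(s) has two factors of s in the denominator, so the system is type 2.
K_a = lim_{s→0} s^2·G(s) = 10·6 / (20) = 3.
r(t) = 4t^2 gives R(s) = 8/s^3.
e_ss = 8/K_a = 8/3.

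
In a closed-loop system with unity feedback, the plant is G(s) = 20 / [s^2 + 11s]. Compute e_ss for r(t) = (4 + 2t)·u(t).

1.1

Factoring s from the denominator leaves a polynomial with constant term 11, so the system is type 1. By superposition:
  • 4: tracked with zero error.
  • 2t: e_ss = 2/K_v with K_v=20/11 → 1.1.
Total e_ss = 1.1.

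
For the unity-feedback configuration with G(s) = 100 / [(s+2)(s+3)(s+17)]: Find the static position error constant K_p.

50/51

G(s) has no factors of s in the denominator, so the system is type 0.
K_p = lim_{s→0} G(s) = 100 / (2·3·17) = 50/51.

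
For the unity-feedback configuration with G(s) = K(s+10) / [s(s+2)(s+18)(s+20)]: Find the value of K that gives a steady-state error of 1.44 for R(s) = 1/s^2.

50

One free integrator in G(s): this is a type 1 system.
K_v = lim_{s→0} s·G(s) = K·10 / (2·18·20) = (1/72)·K.
e_ss = 1/K_v = 1.44 ⇒ K_v = 25/36 ⇒ K = (25/36)/(1/72) = 50.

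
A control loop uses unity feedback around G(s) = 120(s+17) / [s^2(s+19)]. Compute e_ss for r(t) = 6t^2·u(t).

19/170

System type = 2 (two poles at s=0).
K_a = lim_{s→0} s^2·G(s) = 120·17 / (19) = 2040/19.
r(t) = 6t^2 gives R(s) = 12/s^3.
e_ss = 12/K_a = 12/(2040/19) = 19/170.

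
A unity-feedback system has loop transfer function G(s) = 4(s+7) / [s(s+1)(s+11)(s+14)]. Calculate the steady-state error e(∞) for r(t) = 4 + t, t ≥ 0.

The open loop has one pole at the origin → type 1 system. By superposition:
  • 4: tracked with zero error.
  • t: e_ss = 1/K_v with K_v=2/11 → 5.5.
Total e_ss = 5.5.

5.5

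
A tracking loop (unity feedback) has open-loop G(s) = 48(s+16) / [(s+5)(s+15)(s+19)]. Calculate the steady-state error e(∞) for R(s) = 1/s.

The open loop has no poles at the origin → type 0 system.
K_p = lim_{s→0} G(s) = 48·16 / (5·15·19) = 256/475.
e_ss = 1/(1 + K_p) = 1/(731/475) = 475/731.

475/731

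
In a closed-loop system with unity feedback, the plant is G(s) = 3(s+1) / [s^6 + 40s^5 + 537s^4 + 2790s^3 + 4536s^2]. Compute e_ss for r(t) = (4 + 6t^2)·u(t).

The denominator has no term below 4536s^2 — 2 poles at s=0, type 2. Taking each input component in turn:
  • 4: tracked with zero error.
  • 6t^2: e_ss = 12/K_a with K_a=1/1512 → 18144.
Total e_ss = 18144.

18144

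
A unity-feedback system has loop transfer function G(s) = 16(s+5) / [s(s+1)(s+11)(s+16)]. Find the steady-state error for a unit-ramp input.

One free integrator in G(s): this is a type 1 system.
K_v = lim_{s→0} s·G(s) = 16·5 / (1·11·16) = 5/11.
e_ss = 1/K_v = 1/(5/11) = 2.2.

2.2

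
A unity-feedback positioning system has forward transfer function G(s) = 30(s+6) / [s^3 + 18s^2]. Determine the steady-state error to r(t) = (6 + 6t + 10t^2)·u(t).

Lowest-order denominator term is 18s^2, so the open loop has 2 poles at the origin → type 2 system. By superposition:
  • 6: tracked with zero error.
  • 6t: tracked with zero error.
  • 10t^2: e_ss = 20/K_a with K_a=10 → 2.
Total e_ss = 2.

2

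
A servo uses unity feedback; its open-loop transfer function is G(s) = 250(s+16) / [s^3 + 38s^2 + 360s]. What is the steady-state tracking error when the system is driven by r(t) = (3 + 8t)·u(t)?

Lowest-order denominator term is 360s, so the open loop has 1 pole at the origin → type 1 system. Treating each term separately:
  • 3: tracked with zero error.
  • 8t: e_ss = 8/K_v with K_v=100/9 → 0.72.
Total e_ss = 0.72.

0.72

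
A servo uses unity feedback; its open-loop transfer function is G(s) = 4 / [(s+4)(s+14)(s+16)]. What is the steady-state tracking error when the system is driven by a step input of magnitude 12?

G(s) has no factors of s in the denominator, so the system is type 0.
K_p = lim_{s→0} G(s) = 4 / (4·14·16) = 1/224.
e_ss = 12/(1 + K_p) = 12/(225/224) = 896/75.

896/75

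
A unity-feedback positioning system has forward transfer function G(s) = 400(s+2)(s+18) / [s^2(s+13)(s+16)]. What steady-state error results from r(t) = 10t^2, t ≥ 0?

G(s) has two factors of s in the denominator, so the system is type 2.
K_a = lim_{s→0} s^2·G(s) = 400·2·18 / (13·16) = 900/13.
r(t) = 10t^2 gives R(s) = 20/s^3.
e_ss = 20/K_a = 20/(900/13) = 13/45.

13/45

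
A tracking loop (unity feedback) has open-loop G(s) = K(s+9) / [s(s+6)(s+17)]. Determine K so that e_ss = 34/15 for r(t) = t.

5

One free integrator in G(s): this is a type 1 system.
K_v = lim_{s→0} s·G(s) = K·9 / (6·17) = (3/34)·K.
e_ss = 1/K_v = 34/15 ⇒ K_v = 15/34 ⇒ K = (15/34)/(3/34) = 5.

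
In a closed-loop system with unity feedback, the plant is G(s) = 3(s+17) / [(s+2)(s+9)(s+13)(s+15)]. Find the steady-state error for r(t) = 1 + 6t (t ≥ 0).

infinity

The open loop has no poles at the origin → type 0 system. Taking each input component in turn:
  • 1: e_ss = 1/(1+K_p) with K_p=17/1170 → 1170/1187.
  • 6t: a type-0 system cannot track it, e_ss → ∞.
The unbounded component dominates.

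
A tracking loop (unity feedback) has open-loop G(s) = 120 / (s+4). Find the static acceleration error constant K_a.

0

System type = 0 (no poles at s=0).
K_a = lim_{s→0} s^2·G(s) = 0 (the extra factor of s kills the finite limit).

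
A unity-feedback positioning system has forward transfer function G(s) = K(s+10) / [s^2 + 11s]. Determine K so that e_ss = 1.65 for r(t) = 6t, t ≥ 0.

4

The denominator has no term below 11s — 1 pole at s=0, type 1.
K_v = lim_{s→0} s·G(s) = K·10 / 11 = (10/11)·K.
e_ss = 6/K_v = 1.65 ⇒ K_v = 40/11 ⇒ K = (40/11)/(10/11) = 4.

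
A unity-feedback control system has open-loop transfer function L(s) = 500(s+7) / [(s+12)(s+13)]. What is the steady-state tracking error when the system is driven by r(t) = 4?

78/457

No free integrators in L(s): this is a type 0 system.
K_p = lim_{s→0} L(s) = 500·7 / (12·13) = 875/39.
e_ss = 4/(1 + K_p) = 4/(914/39) = 78/457.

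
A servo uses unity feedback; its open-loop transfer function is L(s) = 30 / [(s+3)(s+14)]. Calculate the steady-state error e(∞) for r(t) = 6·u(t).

L(s) has no factors of s in the denominator, so the system is type 0.
K_p = lim_{s→0} L(s) = 30 / (3·14) = 5/7.
e_ss = 6/(1 + K_p) = 6/(12/7) = 3.5.

3.5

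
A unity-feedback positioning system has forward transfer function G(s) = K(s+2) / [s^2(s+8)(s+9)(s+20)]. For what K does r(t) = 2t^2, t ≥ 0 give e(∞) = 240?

12

System type = 2 (two poles at s=0).
K_a = lim_{s→0} s^2·G(s) = K·2 / (8·9·20) = (1/720)·K.
e_ss = 4/K_a = 240 ⇒ K_a = 1/60 ⇒ K = (1/60)/(1/720) = 12.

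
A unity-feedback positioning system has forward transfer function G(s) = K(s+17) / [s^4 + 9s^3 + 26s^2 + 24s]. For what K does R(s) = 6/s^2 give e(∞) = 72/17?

Factoring s from the denominator leaves a polynomial with constant term 24, so the system is type 1.
K_v = lim_{s→0} s·G(s) = K·17 / 24 = (17/24)·K.
e_ss = 6/K_v = 72/17 ⇒ K_v = 17/12 ⇒ K = (17/12)/(17/24) = 2.

2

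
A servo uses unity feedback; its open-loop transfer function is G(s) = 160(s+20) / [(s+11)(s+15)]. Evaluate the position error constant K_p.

640/33

No free integrators in G(s): this is a type 0 system.
K_p = lim_{s→0} G(s) = 160·20 / (11·15) = 640/33.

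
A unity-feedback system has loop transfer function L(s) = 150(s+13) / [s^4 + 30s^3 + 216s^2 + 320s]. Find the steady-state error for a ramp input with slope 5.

Factoring s from the denominator leaves a polynomial with constant term 320, so the system is type 1.
K_v = lim_{s→0} s·L(s) = 150·13 / 320 = 195/32.
e_ss = 5/K_v = 5/(195/32) = 32/39.

32/39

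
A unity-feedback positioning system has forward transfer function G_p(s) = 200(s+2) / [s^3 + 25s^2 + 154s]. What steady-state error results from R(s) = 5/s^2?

The denominator has no term below 154s — 1 pole at s=0, type 1.
K_v = lim_{s→0} s·G_p(s) = 200·2 / 154 = 200/77.
e_ss = 5/K_v = 5/(200/77) = 1.925.

1.925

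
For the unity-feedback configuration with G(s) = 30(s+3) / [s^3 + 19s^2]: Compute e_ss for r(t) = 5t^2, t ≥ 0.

19/9

Lowest-order denominator term is 19s^2, so the open loop has 2 poles at the origin → type 2 system.
K_a = lim_{s→0} s^2·G(s) = 30·3 / 19 = 90/19.
r(t) = 5t^2 gives R(s) = 10/s^3.
e_ss = 10/K_a = 10/(90/19) = 19/9.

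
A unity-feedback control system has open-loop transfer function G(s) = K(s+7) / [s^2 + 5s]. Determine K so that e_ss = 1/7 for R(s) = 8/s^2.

40

The denominator has no term below 5s — 1 pole at s=0, type 1.
K_v = lim_{s→0} s·G(s) = K·7 / 5 = 1.4·K.
e_ss = 8/K_v = 1/7 ⇒ K_v = 56 ⇒ K = 56/1.4 = 40.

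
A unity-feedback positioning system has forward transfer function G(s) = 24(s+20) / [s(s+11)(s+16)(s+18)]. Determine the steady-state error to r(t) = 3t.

G(s) has one factor of s in the denominator, so the system is type 1.
K_v = lim_{s→0} s·G(s) = 24·20 / (11·16·18) = 5/33.
e_ss = 3/K_v = 3/(5/33) = 19.8.

19.8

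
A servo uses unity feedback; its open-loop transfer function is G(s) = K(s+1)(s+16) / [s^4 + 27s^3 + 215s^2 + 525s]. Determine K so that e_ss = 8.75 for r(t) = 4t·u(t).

15

Factoring s from the denominator leaves a polynomial with constant term 525, so the system is type 1.
K_v = lim_{s→0} s·G(s) = K·1·16 / 525 = (16/525)·K.
e_ss = 4/K_v = 8.75 ⇒ K_v = 16/35 ⇒ K = (16/35)/(16/525) = 15.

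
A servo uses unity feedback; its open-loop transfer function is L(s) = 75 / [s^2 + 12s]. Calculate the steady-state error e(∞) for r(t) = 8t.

1.28

The denominator has no term below 12s — 1 pole at s=0, type 1.
K_v = lim_{s→0} s·L(s) = 75 / 12 = 6.25.
e_ss = 8/K_v = 8/6.25 = 1.28.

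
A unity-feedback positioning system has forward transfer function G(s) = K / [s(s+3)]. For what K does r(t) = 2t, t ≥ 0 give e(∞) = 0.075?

80

One free integrator in G(s): this is a type 1 system.
K_v = lim_{s→0} s·G(s) = K / (3) = (1/3)·K.
e_ss = 2/K_v = 0.075 ⇒ K_v = 80/3 ⇒ K = (80/3)/(1/3) = 80.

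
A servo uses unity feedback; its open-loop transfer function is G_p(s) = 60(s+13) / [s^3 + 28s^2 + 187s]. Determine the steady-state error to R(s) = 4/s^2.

187/195

Factoring s from the denominator leaves a polynomial with constant term 187, so the system is type 1.
K_v = lim_{s→0} s·G_p(s) = 60·13 / 187 = 780/187.
e_ss = 4/K_v = 4/(780/187) = 187/195.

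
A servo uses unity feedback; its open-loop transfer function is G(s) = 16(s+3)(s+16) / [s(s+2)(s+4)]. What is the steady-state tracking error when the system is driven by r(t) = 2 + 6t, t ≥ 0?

The open loop has one pole at the origin → type 1 system. Treating each term separately:
  • 2: tracked with zero error.
  • 6t: e_ss = 6/K_v with K_v=96 → 0.0625.
Total e_ss = 0.0625.

0.0625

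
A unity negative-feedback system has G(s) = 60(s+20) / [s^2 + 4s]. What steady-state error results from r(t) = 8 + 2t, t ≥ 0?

1/150

Lowest-order denominator term is 4s, so the open loop has 1 pole at the origin → type 1 system. Taking each input component in turn:
  • 8: tracked with zero error.
  • 2t: e_ss = 2/K_v with K_v=300 → 1/150.
Total e_ss = 1/150.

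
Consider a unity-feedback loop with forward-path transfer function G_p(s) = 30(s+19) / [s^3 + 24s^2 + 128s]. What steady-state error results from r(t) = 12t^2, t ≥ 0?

infinity

Lowest-order denominator term is 128s, so the open loop has 1 pole at the origin → type 1 system.
K_a = lim_{s→0} s^2·G_p(s) = 0; the steady-state error to this parabolic input grows without bound.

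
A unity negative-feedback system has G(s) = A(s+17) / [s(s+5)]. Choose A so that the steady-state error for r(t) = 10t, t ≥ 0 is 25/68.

8

G(s) has one factor of s in the denominator, so the system is type 1.
K_v = lim_{s→0} s·G(s) = A·17 / (5) = 3.4·A.
e_ss = 10/K_v = 25/68 ⇒ K_v = 27.2 ⇒ A = 27.2/3.4 = 8.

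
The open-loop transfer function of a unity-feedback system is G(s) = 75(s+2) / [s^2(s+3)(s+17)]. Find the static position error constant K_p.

K_p = lim_{s→0} G(s); with 2 poles at the origin the limit diverges, so K_p = ∞.

infinity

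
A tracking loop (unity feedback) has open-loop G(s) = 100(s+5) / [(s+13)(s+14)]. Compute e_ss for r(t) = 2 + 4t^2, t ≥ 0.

G(s) has no factors of s in the denominator, so the system is type 0. By superposition:
  • 2: e_ss = 2/(1+K_p) with K_p=250/91 → 182/341.
  • 4t^2: a type-0 system cannot track it, e_ss → ∞.
The unbounded component dominates.

infinity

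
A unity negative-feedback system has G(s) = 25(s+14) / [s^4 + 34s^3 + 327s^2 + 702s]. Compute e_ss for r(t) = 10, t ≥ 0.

The denominator has no term below 702s — 1 pole at s=0, type 1.
A type-1 system has K_p = ∞, so it tracks a step input with zero steady-state error.

0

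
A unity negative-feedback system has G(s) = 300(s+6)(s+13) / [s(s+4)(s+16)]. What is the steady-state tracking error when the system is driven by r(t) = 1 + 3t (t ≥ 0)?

8/975

G(s) has one factor of s in the denominator, so the system is type 1. Taking each input component in turn:
  • 1: tracked with zero error.
  • 3t: e_ss = 3/K_v with K_v=365.625 → 8/975.
Total e_ss = 8/975.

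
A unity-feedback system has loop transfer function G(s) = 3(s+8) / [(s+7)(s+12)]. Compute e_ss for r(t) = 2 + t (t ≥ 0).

No free integrators in G(s): this is a type 0 system. By superposition:
  • 2: e_ss = 2/(1+K_p) with K_p=2/7 → 14/9.
  • t: a type-0 system cannot track it, e_ss → ∞.
The unbounded component dominates.

infinity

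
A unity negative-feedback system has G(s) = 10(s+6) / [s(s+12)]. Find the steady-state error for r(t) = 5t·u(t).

System type = 1 (one pole at s=0).
K_v = lim_{s→0} s·G(s) = 10·6 / (12) = 5.
e_ss = 5/K_v = 5/5 = 1.

1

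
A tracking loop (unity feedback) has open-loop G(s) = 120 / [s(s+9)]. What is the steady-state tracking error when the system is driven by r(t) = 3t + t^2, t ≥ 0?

infinity

The open loop has one pole at the origin → type 1 system. Taking each input component in turn:
  • 3t: e_ss = 3/K_v with K_v=40/3 → 0.225.
  • t^2: a type-1 system cannot track it, e_ss → ∞.
The unbounded component dominates.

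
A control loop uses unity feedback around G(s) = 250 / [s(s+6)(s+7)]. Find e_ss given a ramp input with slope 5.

The open loop has one pole at the origin → type 1 system.
K_v = lim_{s→0} s·G(s) = 250 / (6·7) = 125/21.
e_ss = 5/K_v = 5/(125/21) = 0.84.

0.84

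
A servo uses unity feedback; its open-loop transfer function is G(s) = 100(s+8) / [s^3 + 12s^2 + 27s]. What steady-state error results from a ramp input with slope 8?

Lowest-order denominator term is 27s, so the open loop has 1 pole at the origin → type 1 system.
K_v = lim_{s→0} s·G(s) = 100·8 / 27 = 800/27.
e_ss = 8/K_v = 8/(800/27) = 0.27.

0.27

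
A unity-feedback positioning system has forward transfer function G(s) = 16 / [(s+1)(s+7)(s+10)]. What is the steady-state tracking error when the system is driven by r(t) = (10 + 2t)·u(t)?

G(s) has no factors of s in the denominator, so the system is type 0. By superposition:
  • 10: e_ss = 10/(1+K_p) with K_p=8/35 → 350/43.
  • 2t: a type-0 system cannot track it, e_ss → ∞.
The unbounded component dominates.

infinity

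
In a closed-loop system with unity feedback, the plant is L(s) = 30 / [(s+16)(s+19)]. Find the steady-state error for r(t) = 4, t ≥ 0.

The open loop has no poles at the origin → type 0 system.
K_p = lim_{s→0} L(s) = 30 / (16·19) = 15/152.
e_ss = 4/(1 + K_p) = 4/(167/152) = 608/167.

608/167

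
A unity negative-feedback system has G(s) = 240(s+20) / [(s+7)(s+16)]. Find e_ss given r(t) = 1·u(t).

7/307

G(s) has no factors of s in the denominator, so the system is type 0.
K_p = lim_{s→0} G(s) = 240·20 / (7·16) = 300/7.
e_ss = 1/(1 + K_p) = 1/(307/7) = 7/307.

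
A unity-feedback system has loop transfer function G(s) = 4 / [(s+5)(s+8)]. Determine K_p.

The open loop has no poles at the origin → type 0 system.
K_p = lim_{s→0} G(s) = 4 / (5·8) = 0.1.

0.1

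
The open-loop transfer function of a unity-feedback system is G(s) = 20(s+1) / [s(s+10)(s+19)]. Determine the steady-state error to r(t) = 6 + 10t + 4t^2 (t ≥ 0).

infinity

System type = 1 (one pole at s=0). By superposition:
  • 6: tracked with zero error.
  • 10t: e_ss = 10/K_v with K_v=2/19 → 95.
  • 4t^2: a type-1 system cannot track it, e_ss → ∞.
The unbounded component dominates.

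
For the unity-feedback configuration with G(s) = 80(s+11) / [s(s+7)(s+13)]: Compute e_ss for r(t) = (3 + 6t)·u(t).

273/440

System type = 1 (one pole at s=0). Taking each input component in turn:
  • 3: tracked with zero error.
  • 6t: e_ss = 6/K_v with K_v=880/91 → 273/440.
Total e_ss = 273/440.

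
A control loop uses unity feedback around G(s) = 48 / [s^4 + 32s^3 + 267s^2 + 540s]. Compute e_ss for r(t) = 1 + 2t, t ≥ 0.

Factoring s from the denominator leaves a polynomial with constant term 540, so the system is type 1. Treating each term separately:
  • 1: tracked with zero error.
  • 2t: e_ss = 2/K_v with K_v=4/45 → 22.5.
Total e_ss = 22.5.

22.5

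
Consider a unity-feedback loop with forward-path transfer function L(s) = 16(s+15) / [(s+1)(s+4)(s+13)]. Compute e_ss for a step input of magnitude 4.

System type = 0 (no poles at s=0).
K_p = lim_{s→0} L(s) = 16·15 / (1·4·13) = 60/13.
e_ss = 4/(1 + K_p) = 4/(73/13) = 52/73.

52/73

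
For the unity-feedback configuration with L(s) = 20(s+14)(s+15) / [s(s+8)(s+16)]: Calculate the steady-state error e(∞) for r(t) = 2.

The open loop has one pole at the origin → type 1 system.
A type-1 system has K_p = ∞, so it tracks a step input with zero steady-state error.

0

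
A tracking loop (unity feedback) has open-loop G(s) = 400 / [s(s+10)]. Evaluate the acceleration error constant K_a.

0

The open loop has one pole at the origin → type 1 system.
K_a = lim_{s→0} s^2·G(s) = 0 (the extra factor of s kills the finite limit).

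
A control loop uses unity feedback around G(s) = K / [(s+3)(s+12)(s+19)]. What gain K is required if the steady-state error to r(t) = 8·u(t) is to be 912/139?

System type = 0 (no poles at s=0).
K_p = lim_{s→0} G(s) = K / (3·12·19) = (1/684)·K.
e_ss = 8/(1 + K_p) = 912/139 ⇒ 1 + (1/684)·K = 139/114 ⇒ K = 150.

150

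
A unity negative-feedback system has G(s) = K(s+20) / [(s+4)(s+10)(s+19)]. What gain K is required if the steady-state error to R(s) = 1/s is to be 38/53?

No free integrators in G(s): this is a type 0 system.
K_p = lim_{s→0} G(s) = K·20 / (4·10·19) = (1/38)·K.
e_ss = 1/(1 + K_p) = 38/53 ⇒ 1 + (1/38)·K = 53/38 ⇒ K = 15.

15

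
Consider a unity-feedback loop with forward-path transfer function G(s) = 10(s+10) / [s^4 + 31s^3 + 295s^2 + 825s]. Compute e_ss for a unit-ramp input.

Factoring s from the denominator leaves a polynomial with constant term 825, so the system is type 1.
K_v = lim_{s→0} s·G(s) = 10·10 / 825 = 4/33.
e_ss = 1/K_v = 1/(4/33) = 8.25.

8.25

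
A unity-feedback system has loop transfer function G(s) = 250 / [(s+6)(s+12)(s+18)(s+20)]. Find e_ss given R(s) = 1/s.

The open loop has no poles at the origin → type 0 system.
K_p = lim_{s→0} G(s) = 250 / (6·12·18·20) = 25/2592.
e_ss = 1/(1 + K_p) = 1/(2617/2592) = 2592/2617.

2592/2617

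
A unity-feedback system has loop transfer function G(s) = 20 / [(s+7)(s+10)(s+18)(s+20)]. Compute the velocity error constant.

The open loop has no poles at the origin → type 0 system.
K_v = lim_{s→0} s·G(s) = 0 (the extra factor of s kills the finite limit).

0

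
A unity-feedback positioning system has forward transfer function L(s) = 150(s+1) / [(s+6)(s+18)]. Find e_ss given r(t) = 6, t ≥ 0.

108/43

No free integrators in L(s): this is a type 0 system.
K_p = lim_{s→0} L(s) = 150·1 / (6·18) = 25/18.
e_ss = 6/(1 + K_p) = 6/(43/18) = 108/43.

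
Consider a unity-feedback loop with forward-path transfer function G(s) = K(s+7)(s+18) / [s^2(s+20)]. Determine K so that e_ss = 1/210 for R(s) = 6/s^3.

200

G(s) has two factors of s in the denominator, so the system is type 2.
K_a = lim_{s→0} s^2·G(s) = K·7·18 / (20) = 6.3·K.
e_ss = 6/K_a = 1/210 ⇒ K_a = 1260 ⇒ K = 1260/6.3 = 200.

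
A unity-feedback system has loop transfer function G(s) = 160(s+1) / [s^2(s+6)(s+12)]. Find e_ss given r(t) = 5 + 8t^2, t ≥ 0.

7.2

Two free integrators in G(s): this is a type 2 system. By superposition:
  • 5: tracked with zero error.
  • 8t^2: e_ss = 16/K_a with K_a=20/9 → 7.2.
Total e_ss = 7.2.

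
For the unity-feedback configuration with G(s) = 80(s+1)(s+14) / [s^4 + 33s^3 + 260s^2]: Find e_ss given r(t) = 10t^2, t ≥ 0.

65/14

Factoring s^2 from the denominator leaves a polynomial with constant term 260, so the system is type 2.
K_a = lim_{s→0} s^2·G(s) = 80·1·14 / 260 = 56/13.
r(t) = 10t^2 gives R(s) = 20/s^3.
e_ss = 20/K_a = 20/(56/13) = 65/14.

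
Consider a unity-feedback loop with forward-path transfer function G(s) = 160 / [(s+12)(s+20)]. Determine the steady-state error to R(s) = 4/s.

2.4

The open loop has no poles at the origin → type 0 system.
K_p = lim_{s→0} G(s) = 160 / (12·20) = 2/3.
e_ss = 4/(1 + K_p) = 4/(5/3) = 2.4.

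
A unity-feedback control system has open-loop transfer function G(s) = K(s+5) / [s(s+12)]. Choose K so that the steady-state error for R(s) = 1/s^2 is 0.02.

One free integrator in G(s): this is a type 1 system.
K_v = lim_{s→0} s·G(s) = K·5 / (12) = (5/12)·K.
e_ss = 1/K_v = 0.02 ⇒ K_v = 50 ⇒ K = 50/(5/12) = 120.

120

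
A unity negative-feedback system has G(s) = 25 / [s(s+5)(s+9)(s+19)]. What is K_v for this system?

G(s) has one factor of s in the denominator, so the system is type 1.
K_v = lim_{s→0} s·G(s) = 25 / (5·9·19) = 5/171.

5/171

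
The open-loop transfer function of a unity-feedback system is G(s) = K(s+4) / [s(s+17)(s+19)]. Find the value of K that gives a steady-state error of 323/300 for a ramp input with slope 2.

One free integrator in G(s): this is a type 1 system.
K_v = lim_{s→0} s·G(s) = K·4 / (17·19) = (4/323)·K.
e_ss = 2/K_v = 323/300 ⇒ K_v = 600/323 ⇒ K = (600/323)/(4/323) = 150.

150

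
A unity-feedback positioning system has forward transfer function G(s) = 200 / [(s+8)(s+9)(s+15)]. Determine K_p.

5/27

System type = 0 (no poles at s=0).
K_p = lim_{s→0} G(s) = 200 / (8·9·15) = 5/27.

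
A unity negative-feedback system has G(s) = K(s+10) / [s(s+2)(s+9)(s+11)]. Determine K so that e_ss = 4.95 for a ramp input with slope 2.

One free integrator in G(s): this is a type 1 system.
K_v = lim_{s→0} s·G(s) = K·10 / (2·9·11) = (5/99)·K.
e_ss = 2/K_v = 4.95 ⇒ K_v = 40/99 ⇒ K = (40/99)/(5/99) = 8.

8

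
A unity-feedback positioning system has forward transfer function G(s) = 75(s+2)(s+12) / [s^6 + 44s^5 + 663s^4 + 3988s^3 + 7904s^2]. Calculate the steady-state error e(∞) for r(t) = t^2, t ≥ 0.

The denominator has no term below 7904s^2 — 2 poles at s=0, type 2.
K_a = lim_{s→0} s^2·G(s) = 75·2·12 / 7904 = 225/988.
r(t) = t^2 gives R(s) = 2/s^3.
e_ss = 2/K_a = 2/(225/988) = 1976/225.

1976/225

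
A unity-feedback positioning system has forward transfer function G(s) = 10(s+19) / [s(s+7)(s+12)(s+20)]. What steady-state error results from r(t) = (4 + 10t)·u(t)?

1680/19

System type = 1 (one pole at s=0). Treating each term separately:
  • 4: tracked with zero error.
  • 10t: e_ss = 10/K_v with K_v=19/168 → 1680/19.
Total e_ss = 1680/19.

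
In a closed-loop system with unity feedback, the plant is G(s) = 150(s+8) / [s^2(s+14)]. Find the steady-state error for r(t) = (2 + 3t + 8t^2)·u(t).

14/75

The open loop has two poles at the origin → type 2 system. Treating each term separately:
  • 2: tracked with zero error.
  • 3t: tracked with zero error.
  • 8t^2: e_ss = 16/K_a with K_a=600/7 → 14/75.
Total e_ss = 14/75.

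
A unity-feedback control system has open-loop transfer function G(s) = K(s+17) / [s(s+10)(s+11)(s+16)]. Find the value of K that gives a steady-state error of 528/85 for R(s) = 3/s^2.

50

One free integrator in G(s): this is a type 1 system.
K_v = lim_{s→0} s·G(s) = K·17 / (10·11·16) = (17/1760)·K.
e_ss = 3/K_v = 528/85 ⇒ K_v = 85/176 ⇒ K = (85/176)/(17/1760) = 50.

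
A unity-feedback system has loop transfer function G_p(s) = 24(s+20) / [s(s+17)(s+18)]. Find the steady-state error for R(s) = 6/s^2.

The open loop has one pole at the origin → type 1 system.
K_v = lim_{s→0} s·G_p(s) = 24·20 / (17·18) = 80/51.
e_ss = 6/K_v = 6/(80/51) = 3.825.

3.825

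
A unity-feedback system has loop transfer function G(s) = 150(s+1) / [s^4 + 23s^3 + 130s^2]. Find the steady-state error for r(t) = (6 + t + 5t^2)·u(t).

Lowest-order denominator term is 130s^2, so the open loop has 2 poles at the origin → type 2 system. Treating each term separately:
  • 6: tracked with zero error.
  • t: tracked with zero error.
  • 5t^2: e_ss = 10/K_a with K_a=15/13 → 26/3.
Total e_ss = 26/3.

26/3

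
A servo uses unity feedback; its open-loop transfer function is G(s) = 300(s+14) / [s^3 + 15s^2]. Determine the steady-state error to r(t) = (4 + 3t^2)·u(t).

3/140

The denominator has no term below 15s^2 — 2 poles at s=0, type 2. Taking each input component in turn:
  • 4: tracked with zero error.
  • 3t^2: e_ss = 6/K_a with K_a=280 → 3/140.
Total e_ss = 3/140.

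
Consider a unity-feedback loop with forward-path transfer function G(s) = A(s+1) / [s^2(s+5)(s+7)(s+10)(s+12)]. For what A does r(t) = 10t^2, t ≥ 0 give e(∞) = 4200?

20

Two free integrators in G(s): this is a type 2 system.
K_a = lim_{s→0} s^2·G(s) = A·1 / (5·7·10·12) = (1/4200)·A.
e_ss = 20/K_a = 4200 ⇒ K_a = 1/210 ⇒ A = (1/210)/(1/4200) = 20.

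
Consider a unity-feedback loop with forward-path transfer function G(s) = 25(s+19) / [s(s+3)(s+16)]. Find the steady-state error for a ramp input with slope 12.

G(s) has one factor of s in the denominator, so the system is type 1.
K_v = lim_{s→0} s·G(s) = 25·19 / (3·16) = 475/48.
e_ss = 12/K_v = 12/(475/48) = 576/475.

576/475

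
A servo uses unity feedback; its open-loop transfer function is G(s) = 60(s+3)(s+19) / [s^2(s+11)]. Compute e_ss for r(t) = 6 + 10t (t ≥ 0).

0

The open loop has two poles at the origin → type 2 system. By superposition:
  • 6: tracked with zero error.
  • 10t: tracked with zero error.
Total e_ss = 0.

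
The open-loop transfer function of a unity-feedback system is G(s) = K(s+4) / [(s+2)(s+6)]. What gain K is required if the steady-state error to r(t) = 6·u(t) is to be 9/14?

25

The open loop has no poles at the origin → type 0 system.
K_p = lim_{s→0} G(s) = K·4 / (2·6) = (1/3)·K.
e_ss = 6/(1 + K_p) = 9/14 ⇒ 1 + (1/3)·K = 28/3 ⇒ K = 25.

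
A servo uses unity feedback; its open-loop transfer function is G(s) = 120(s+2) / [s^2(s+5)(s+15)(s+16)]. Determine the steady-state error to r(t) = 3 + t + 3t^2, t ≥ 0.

30

System type = 2 (two poles at s=0). Taking each input component in turn:
  • 3: tracked with zero error.
  • t: tracked with zero error.
  • 3t^2: e_ss = 6/K_a with K_a=0.2 → 30.
Total e_ss = 30.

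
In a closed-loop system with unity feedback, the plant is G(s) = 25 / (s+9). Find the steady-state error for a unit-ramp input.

infinity

No free integrators in G(s): this is a type 0 system.
For a type-0 system K_v = 0, so e_ss to a ramp input is unbounded.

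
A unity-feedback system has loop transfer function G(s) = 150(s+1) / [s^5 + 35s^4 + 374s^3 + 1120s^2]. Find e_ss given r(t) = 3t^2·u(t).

The denominator has no term below 1120s^2 — 2 poles at s=0, type 2.
K_a = lim_{s→0} s^2·G(s) = 150·1 / 1120 = 15/112.
r(t) = 3t^2 gives R(s) = 6/s^3.
e_ss = 6/K_a = 6/(15/112) = 44.8.

44.8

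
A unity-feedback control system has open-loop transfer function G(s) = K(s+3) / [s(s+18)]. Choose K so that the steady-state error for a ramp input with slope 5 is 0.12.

The open loop has one pole at the origin → type 1 system.
K_v = lim_{s→0} s·G(s) = K·3 / (18) = (1/6)·K.
e_ss = 5/K_v = 0.12 ⇒ K_v = 125/3 ⇒ K = (125/3)/(1/6) = 250.

250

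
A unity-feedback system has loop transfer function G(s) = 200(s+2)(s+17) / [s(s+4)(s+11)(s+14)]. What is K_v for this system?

System type = 1 (one pole at s=0).
K_v = lim_{s→0} s·G(s) = 200·2·17 / (4·11·14) = 850/77.

850/77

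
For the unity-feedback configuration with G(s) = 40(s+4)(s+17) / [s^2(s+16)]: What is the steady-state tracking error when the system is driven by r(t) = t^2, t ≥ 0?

Two free integrators in G(s): this is a type 2 system.
K_a = lim_{s→0} s^2·G(s) = 40·4·17 / (16) = 170.
r(t) = t^2 gives R(s) = 2/s^3.
e_ss = 2/K_a = 2/170 = 1/85.

1/85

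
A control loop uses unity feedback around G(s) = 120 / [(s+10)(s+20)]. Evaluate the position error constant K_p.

System type = 0 (no poles at s=0).
K_p = lim_{s→0} G(s) = 120 / (10·20) = 0.6.

0.6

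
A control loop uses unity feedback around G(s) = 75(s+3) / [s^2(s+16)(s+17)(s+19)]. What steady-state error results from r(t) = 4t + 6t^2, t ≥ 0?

20672/75

G(s) has two factors of s in the denominator, so the system is type 2. Treating each term separately:
  • 4t: tracked with zero error.
  • 6t^2: e_ss = 12/K_a with K_a=225/5168 → 20672/75.
Total e_ss = 20672/75.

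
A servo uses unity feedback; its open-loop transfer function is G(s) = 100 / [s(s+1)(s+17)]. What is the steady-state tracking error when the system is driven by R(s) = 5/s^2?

0.85

The open loop has one pole at the origin → type 1 system.
K_v = lim_{s→0} s·G(s) = 100 / (1·17) = 100/17.
e_ss = 5/K_v = 5/(100/17) = 0.85.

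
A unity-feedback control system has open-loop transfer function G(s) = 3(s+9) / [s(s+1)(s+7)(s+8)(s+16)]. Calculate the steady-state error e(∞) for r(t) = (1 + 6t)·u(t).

1792/9

System type = 1 (one pole at s=0). Taking each input component in turn:
  • 1: tracked with zero error.
  • 6t: e_ss = 6/K_v with K_v=27/896 → 1792/9.
Total e_ss = 1792/9.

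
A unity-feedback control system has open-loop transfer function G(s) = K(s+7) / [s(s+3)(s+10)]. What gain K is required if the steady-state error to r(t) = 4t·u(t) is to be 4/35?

G(s) has one factor of s in the denominator, so the system is type 1.
K_v = lim_{s→0} s·G(s) = K·7 / (3·10) = (7/30)·K.
e_ss = 4/K_v = 4/35 ⇒ K_v = 35 ⇒ K = 35/(7/30) = 150.

150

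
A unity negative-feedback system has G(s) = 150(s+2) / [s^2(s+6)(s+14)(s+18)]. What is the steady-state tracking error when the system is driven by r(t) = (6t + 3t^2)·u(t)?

30.24

G(s) has two factors of s in the denominator, so the system is type 2. Treating each term separately:
  • 6t: tracked with zero error.
  • 3t^2: e_ss = 6/K_a with K_a=25/126 → 30.24.
Total e_ss = 30.24.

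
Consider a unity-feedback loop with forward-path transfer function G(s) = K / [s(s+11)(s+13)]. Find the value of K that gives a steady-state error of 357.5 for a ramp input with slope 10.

System type = 1 (one pole at s=0).
K_v = lim_{s→0} s·G(s) = K / (11·13) = (1/143)·K.
e_ss = 10/K_v = 357.5 ⇒ K_v = 4/143 ⇒ K = (4/143)/(1/143) = 4.

4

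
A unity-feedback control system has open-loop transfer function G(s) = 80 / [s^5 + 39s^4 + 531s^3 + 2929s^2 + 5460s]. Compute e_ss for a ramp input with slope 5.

Lowest-order denominator term is 5460s, so the open loop has 1 pole at the origin → type 1 system.
K_v = lim_{s→0} s·G(s) = 80 / 5460 = 4/273.
e_ss = 5/K_v = 5/(4/273) = 341.25.

341.25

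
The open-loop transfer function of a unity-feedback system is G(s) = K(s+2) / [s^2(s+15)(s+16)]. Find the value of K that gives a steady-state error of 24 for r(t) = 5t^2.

G(s) has two factors of s in the denominator, so the system is type 2.
K_a = lim_{s→0} s^2·G(s) = K·2 / (15·16) = (1/120)·K.
e_ss = 10/K_a = 24 ⇒ K_a = 5/12 ⇒ K = (5/12)/(1/120) = 50.

50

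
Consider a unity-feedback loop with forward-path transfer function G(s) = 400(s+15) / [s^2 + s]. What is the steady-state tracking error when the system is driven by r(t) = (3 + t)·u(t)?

Factoring s from the denominator leaves a polynomial with constant term 1, so the system is type 1. Taking each input component in turn:
  • 3: tracked with zero error.
  • t: e_ss = 1/K_v with K_v=6000 → 1/6000.
Total e_ss = 1/6000.

1/6000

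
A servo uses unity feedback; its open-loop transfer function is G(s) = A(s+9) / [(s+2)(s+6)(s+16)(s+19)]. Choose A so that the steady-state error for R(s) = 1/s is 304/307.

4

System type = 0 (no poles at s=0).
K_p = lim_{s→0} G(s) = A·9 / (2·6·16·19) = (3/1216)·A.
e_ss = 1/(1 + K_p) = 304/307 ⇒ 1 + (3/1216)·A = 307/304 ⇒ A = 4.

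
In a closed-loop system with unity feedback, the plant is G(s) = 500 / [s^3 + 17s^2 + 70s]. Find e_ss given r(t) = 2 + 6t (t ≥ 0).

Lowest-order denominator term is 70s, so the open loop has 1 pole at the origin → type 1 system. Taking each input component in turn:
  • 2: tracked with zero error.
  • 6t: e_ss = 6/K_v with K_v=50/7 → 0.84.
Total e_ss = 0.84.

0.84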